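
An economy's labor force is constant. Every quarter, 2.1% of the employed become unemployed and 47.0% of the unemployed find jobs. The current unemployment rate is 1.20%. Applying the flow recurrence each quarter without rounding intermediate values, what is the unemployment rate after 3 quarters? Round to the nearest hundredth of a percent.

With a fixed labor force, u_{t+1} = u_t + s·(1−u_t) − f·u_t = u_t·(1−s−f) + s.
Here 1−s−f = 0.509 and s = 0.021.
u_1 = 0.012000 × 0.509 + 0.021 = 0.027108.
u_2 = 0.027108 × 0.509 + 0.021 = 0.034798.
u_3 = 0.034798 × 0.509 + 0.021 = 0.038712.

Unemployment rate after three quarters ≈ 3.87%.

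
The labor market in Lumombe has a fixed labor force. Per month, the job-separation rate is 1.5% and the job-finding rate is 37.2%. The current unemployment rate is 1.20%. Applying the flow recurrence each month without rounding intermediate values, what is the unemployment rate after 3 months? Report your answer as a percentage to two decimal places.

Unemployment rate after three months ≈ 3.26%.

With a fixed labor force, u_{t+1} = u_t + s·(1−u_t) − f·u_t = u_t·(1−s−f) + s.
Here 1−s−f = 0.613 and s = 0.015.
u_1 = 0.012000 × 0.613 + 0.015 = 0.022356.
u_2 = 0.022356 × 0.613 + 0.015 = 0.028704.
u_3 = 0.028704 × 0.613 + 0.015 = 0.032596.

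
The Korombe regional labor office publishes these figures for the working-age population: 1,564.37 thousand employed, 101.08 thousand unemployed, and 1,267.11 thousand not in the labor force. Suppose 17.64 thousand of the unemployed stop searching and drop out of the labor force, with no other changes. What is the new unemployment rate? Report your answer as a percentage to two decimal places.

New unemployment rate ≈ 5.06%.

Initially, labor force = 1,564.37 + 101.08 = 1,665.45 thousand, so u = 101.08/1,665.45 = 6.07%.
After the change, unemployed and labor force both fall by 17.64 → E = 1,564.37, U = 83.44, labor force = 1,647.81 thousand.
New unemployment rate = 83.44 / 1,647.81 = 5.06%.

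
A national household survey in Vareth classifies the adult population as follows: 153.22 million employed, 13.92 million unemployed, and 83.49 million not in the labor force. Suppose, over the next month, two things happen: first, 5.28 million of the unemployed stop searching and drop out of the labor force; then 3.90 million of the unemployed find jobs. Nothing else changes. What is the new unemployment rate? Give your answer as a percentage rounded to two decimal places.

New unemployment rate ≈ 2.93%.

Initially, labor force = 153.22 + 13.92 = 167.14 million, so u = 13.92/167.14 = 8.33%.
After the first change, unemployed and labor force both fall by 5.28 → E = 153.22, U = 8.64, labor force = 161.86 million.
After the second change, unemployed falls and employed rises by 3.90; labor force unchanged → E = 157.12, U = 4.74, labor force = 161.86 million.
New unemployment rate = 4.74 / 161.86 = 2.93%.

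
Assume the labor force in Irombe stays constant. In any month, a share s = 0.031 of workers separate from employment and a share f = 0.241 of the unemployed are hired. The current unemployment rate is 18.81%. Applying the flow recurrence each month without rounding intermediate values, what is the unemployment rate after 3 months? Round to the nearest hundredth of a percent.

Unemployment rate after three months ≈ 14.26%.

With a fixed labor force, u_{t+1} = u_t + s·(1−u_t) − f·u_t = u_t·(1−s−f) + s.
Here 1−s−f = 0.728 and s = 0.031.
u_1 = 0.188100 × 0.728 + 0.031 = 0.167937.
u_2 = 0.167937 × 0.728 + 0.031 = 0.153258.
u_3 = 0.153258 × 0.728 + 0.031 = 0.142572.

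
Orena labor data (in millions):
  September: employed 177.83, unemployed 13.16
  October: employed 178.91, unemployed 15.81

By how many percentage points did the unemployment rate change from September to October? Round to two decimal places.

The unemployment rate changed by +1.23 percentage points.

September: labor force = 177.83 + 13.16 = 190.99; u = 13.16/190.99 = 6.89%.
October: labor force = 178.91 + 15.81 = 194.72; u = 15.81/194.72 = 8.12%.
Change = 8.12% − 6.89% = +1.23 pp.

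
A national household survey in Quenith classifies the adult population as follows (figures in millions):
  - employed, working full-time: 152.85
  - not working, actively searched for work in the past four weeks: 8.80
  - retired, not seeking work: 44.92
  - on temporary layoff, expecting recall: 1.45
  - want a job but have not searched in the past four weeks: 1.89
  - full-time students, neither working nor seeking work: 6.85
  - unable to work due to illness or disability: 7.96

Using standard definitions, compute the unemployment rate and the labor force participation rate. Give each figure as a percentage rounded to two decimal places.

Unemployment rate ≈ 6.28%; labor force participation rate ≈ 72.58%.

Employed = 152.85 million.
Unemployed = 8.80 + 1.45 = 10.25 million (jobless and actively searching, or on temporary layoff).
Labor force = 152.85 + 10.25 = 163.10 million.
Not in labor force = 44.92 + 1.89 + 6.85 + 7.96 = 61.62 million (those not working and not actively searching are outside the labor force — including those who want a job but have given up searching).
Civilian working-age population = 163.10 + 61.62 = 224.72 million.
Unemployment rate = 10.25 / 163.10 = 6.28%.
Labor force participation rate = 163.10 / 224.72 = 72.58%.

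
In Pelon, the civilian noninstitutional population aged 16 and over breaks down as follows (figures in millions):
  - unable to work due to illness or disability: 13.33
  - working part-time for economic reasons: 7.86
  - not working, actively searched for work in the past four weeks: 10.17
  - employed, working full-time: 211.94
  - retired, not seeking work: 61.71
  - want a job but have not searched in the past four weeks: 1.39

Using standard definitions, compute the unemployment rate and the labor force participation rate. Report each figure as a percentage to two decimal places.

Unemployment rate ≈ 4.42%; labor force participation rate ≈ 75.06%.

Employed = 7.86 + 211.94 = 219.80 million (anyone who worked, including part-time for economic reasons, counts as employed).
Unemployed = 10.17 million.
Labor force = 219.80 + 10.17 = 229.97 million.
Not in labor force = 13.33 + 61.71 + 1.39 = 76.43 million (those not working and not actively searching are outside the labor force — including those who want a job but have given up searching).
Civilian working-age population = 229.97 + 76.43 = 306.40 million.
Unemployment rate = 10.17 / 229.97 = 4.42%.
Labor force participation rate = 229.97 / 306.40 = 75.06%.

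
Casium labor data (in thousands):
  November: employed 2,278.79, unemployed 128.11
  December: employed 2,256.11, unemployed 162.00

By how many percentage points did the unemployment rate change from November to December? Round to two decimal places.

The unemployment rate changed by +1.38 percentage points.

November: labor force = 2,278.79 + 128.11 = 2,406.90; u = 128.11/2,406.90 = 5.32%.
December: labor force = 2,256.11 + 162.00 = 2,418.11; u = 162.00/2,418.11 = 6.70%.
Change = 6.70% − 5.32% = +1.38 pp.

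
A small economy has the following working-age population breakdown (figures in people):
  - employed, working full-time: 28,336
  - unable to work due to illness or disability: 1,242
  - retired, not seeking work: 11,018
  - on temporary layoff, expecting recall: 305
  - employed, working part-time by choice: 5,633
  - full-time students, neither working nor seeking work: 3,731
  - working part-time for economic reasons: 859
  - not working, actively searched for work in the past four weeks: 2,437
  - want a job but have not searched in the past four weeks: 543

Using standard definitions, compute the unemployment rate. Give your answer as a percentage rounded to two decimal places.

Unemployment rate ≈ 7.30%.

Employed = 28,336 + 5,633 + 859 = 34,828 (anyone who worked, including part-time for economic reasons, counts as employed).
Unemployed = 305 + 2,437 = 2,742 (jobless and actively searching, or on temporary layoff).
Labor force = 34,828 + 2,742 = 37,570.
Unemployment rate = 2,742 / 37,570 = 7.30%.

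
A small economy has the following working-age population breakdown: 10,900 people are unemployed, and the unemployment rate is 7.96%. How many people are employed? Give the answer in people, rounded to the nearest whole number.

About 126,035 are employed.

Labor force = U / u = 10,900 / 0.0796 ≈ 136,935.
Employed = labor force − unemployed = 136,935 − 10,900 = 126,035.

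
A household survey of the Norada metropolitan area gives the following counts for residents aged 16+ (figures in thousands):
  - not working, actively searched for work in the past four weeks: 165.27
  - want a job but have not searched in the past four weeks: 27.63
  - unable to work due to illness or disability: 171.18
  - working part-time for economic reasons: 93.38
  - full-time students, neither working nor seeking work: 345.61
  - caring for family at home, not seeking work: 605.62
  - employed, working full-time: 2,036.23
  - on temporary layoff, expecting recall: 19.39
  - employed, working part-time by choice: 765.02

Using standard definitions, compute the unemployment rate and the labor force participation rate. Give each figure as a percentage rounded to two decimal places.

Unemployment rate ≈ 6.00%; labor force participation rate ≈ 72.81%.

Employed = 93.38 + 2,036.23 + 765.02 = 2,894.63 thousand (anyone who worked, including part-time for economic reasons, counts as employed).
Unemployed = 165.27 + 19.39 = 184.66 thousand (jobless and actively searching, or on temporary layoff).
Labor force = 2,894.63 + 184.66 = 3,079.29 thousand.
Not in labor force = 27.63 + 171.18 + 345.61 + 605.62 = 1,150.04 thousand (those not working and not actively searching are outside the labor force — including those who want a job but have given up searching).
Civilian working-age population = 3,079.29 + 1,150.04 = 4,229.33 thousand.
Unemployment rate = 184.66 / 3,079.29 = 6.00%.
Labor force participation rate = 3,079.29 / 4,229.33 = 72.81%.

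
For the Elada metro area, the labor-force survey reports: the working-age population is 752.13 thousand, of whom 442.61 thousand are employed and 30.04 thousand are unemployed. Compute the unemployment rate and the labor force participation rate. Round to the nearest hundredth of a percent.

Labor force = employed + unemployed = 442.61 + 30.04 = 472.65 thousand.
Unemployment rate = 30.04 / 472.65 = 6.36%.
Labor force participation rate = 472.65 / 752.13 = 62.84%.

Unemployment rate ≈ 6.36%; labor force participation rate ≈ 62.84%.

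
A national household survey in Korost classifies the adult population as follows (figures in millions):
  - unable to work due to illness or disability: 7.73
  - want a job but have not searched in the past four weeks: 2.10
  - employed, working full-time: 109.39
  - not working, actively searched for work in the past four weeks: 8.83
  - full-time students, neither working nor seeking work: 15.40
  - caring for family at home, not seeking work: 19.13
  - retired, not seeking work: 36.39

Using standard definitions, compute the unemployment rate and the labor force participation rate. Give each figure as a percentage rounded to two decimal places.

Employed = 109.39 million.
Unemployed = 8.83 million.
Labor force = 109.39 + 8.83 = 118.22 million.
Not in labor force = 7.73 + 2.10 + 15.40 + 19.13 + 36.39 = 80.75 million (those not working and not actively searching are outside the labor force — including those who want a job but have given up searching).
Civilian working-age population = 118.22 + 80.75 = 198.97 million.
Unemployment rate = 8.83 / 118.22 = 7.47%.
Labor force participation rate = 118.22 / 198.97 = 59.42%.

Unemployment rate ≈ 7.47%; labor force participation rate ≈ 59.42%.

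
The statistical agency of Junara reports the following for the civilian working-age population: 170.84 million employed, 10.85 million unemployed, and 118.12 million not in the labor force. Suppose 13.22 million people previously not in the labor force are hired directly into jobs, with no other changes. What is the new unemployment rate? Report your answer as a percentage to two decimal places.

Initially, labor force = 170.84 + 10.85 = 181.69 million, so u = 10.85/181.69 = 5.97%.
After the change, employed and labor force both rise by 13.22; unemployed unchanged → E = 184.06, U = 10.85, labor force = 194.91 million.
New unemployment rate = 10.85 / 194.91 = 5.57%.

New unemployment rate ≈ 5.57%.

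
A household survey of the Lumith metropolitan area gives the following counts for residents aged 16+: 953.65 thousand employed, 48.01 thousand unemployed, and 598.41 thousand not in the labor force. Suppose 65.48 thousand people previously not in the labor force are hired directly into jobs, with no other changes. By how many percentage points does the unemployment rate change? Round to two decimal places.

The unemployment rate changes by −0.29 percentage points.

Initially, labor force = 953.65 + 48.01 = 1,001.66 thousand, so u = 48.01/1,001.66 = 4.79%.
After the change, employed and labor force both rise by 65.48; unemployed unchanged → E = 1,019.13, U = 48.01, labor force = 1,067.14 thousand.
New unemployment rate = 48.01 / 1,067.14 = 4.50%.
Change = 4.50% − 4.79% = −0.29 percentage points.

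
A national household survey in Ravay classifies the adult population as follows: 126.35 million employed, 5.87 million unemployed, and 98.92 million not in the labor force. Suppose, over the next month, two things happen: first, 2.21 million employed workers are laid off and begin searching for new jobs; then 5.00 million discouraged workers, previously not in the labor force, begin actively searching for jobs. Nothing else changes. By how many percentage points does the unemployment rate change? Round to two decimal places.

The unemployment rate changes by +5.09 percentage points.

Initially, labor force = 126.35 + 5.87 = 132.22 million, so u = 5.87/132.22 = 4.44%.
After the first change, employed falls and unemployed rises by 2.21; labor force unchanged → E = 124.14, U = 8.08, labor force = 132.22 million.
After the second change, unemployed and labor force both rise by 5.00 → E = 124.14, U = 13.08, labor force = 137.22 million.
New unemployment rate = 13.08 / 137.22 = 9.53%.
Change = 9.53% − 4.44% = +5.09 percentage points.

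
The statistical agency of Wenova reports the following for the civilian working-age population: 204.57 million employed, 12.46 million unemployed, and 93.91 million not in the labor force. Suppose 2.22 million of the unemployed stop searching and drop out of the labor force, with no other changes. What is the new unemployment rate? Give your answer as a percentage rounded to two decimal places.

New unemployment rate ≈ 4.77%.

Initially, labor force = 204.57 + 12.46 = 217.03 million, so u = 12.46/217.03 = 5.74%.
After the change, unemployed and labor force both fall by 2.22 → E = 204.57, U = 10.24, labor force = 214.81 million.
New unemployment rate = 10.24 / 214.81 = 4.77%.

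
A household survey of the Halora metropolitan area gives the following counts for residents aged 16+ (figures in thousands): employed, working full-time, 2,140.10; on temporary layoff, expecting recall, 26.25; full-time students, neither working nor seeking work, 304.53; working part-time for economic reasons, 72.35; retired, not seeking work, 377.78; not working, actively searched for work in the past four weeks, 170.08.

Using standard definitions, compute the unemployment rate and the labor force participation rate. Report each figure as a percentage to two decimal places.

Employed = 2,140.10 + 72.35 = 2,212.45 thousand (anyone who worked, including part-time for economic reasons, counts as employed).
Unemployed = 26.25 + 170.08 = 196.33 thousand (jobless and actively searching, or on temporary layoff).
Labor force = 2,212.45 + 196.33 = 2,408.78 thousand.
Not in labor force = 304.53 + 377.78 = 682.31 thousand (those not working and not actively searching are outside the labor force).
Civilian working-age population = 2,408.78 + 682.31 = 3,091.09 thousand.
Unemployment rate = 196.33 / 2,408.78 = 8.15%.
Labor force participation rate = 2,408.78 / 3,091.09 = 77.93%.

Unemployment rate ≈ 8.15%; labor force participation rate ≈ 77.93%.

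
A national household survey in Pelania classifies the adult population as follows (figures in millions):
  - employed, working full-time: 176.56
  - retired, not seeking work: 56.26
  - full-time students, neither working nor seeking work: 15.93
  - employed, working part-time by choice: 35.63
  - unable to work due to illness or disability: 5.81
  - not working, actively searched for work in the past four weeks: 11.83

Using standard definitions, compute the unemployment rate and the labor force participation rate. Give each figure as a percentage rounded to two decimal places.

Employed = 176.56 + 35.63 = 212.19 million.
Unemployed = 11.83 million.
Labor force = 212.19 + 11.83 = 224.02 million.
Not in labor force = 56.26 + 15.93 + 5.81 = 78.00 million (those not working and not actively searching are outside the labor force).
Civilian working-age population = 224.02 + 78.00 = 302.02 million.
Unemployment rate = 11.83 / 224.02 = 5.28%.
Labor force participation rate = 224.02 / 302.02 = 74.17%.

Unemployment rate ≈ 5.28%; labor force participation rate ≈ 74.17%.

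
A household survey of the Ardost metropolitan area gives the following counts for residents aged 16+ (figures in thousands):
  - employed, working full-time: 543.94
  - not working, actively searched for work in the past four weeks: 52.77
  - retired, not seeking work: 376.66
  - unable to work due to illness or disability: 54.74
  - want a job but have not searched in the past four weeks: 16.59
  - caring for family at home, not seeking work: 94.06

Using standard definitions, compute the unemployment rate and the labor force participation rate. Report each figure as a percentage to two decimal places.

Unemployment rate ≈ 8.84%; labor force participation rate ≈ 52.40%.

Employed = 543.94 thousand.
Unemployed = 52.77 thousand.
Labor force = 543.94 + 52.77 = 596.71 thousand.
Not in labor force = 376.66 + 54.74 + 16.59 + 94.06 = 542.05 thousand (those not working and not actively searching are outside the labor force — including those who want a job but have given up searching).
Civilian working-age population = 596.71 + 542.05 = 1,138.76 thousand.
Unemployment rate = 52.77 / 596.71 = 8.84%.
Labor force participation rate = 596.71 / 1,138.76 = 52.40%.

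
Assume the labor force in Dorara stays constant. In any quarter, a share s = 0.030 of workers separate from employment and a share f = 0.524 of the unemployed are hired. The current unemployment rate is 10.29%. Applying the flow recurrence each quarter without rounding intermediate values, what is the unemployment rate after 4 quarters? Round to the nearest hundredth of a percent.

With a fixed labor force, u_{t+1} = u_t + s·(1−u_t) − f·u_t = u_t·(1−s−f) + s.
Here 1−s−f = 0.446 and s = 0.030.
u_1 = 0.102900 × 0.446 + 0.030 = 0.075893.
u_2 = 0.075893 × 0.446 + 0.030 = 0.063848.
u_3 = 0.063848 × 0.446 + 0.030 = 0.058476.
u_4 = 0.058476 × 0.446 + 0.030 = 0.056080.

Unemployment rate after four quarters ≈ 5.61%.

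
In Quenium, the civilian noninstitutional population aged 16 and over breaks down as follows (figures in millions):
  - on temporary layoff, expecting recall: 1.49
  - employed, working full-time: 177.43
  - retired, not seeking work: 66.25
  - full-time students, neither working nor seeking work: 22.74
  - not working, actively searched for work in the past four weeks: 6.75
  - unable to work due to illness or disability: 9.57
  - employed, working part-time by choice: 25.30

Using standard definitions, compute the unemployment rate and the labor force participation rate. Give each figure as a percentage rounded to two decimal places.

Employed = 177.43 + 25.30 = 202.73 million.
Unemployed = 1.49 + 6.75 = 8.24 million (jobless and actively searching, or on temporary layoff).
Labor force = 202.73 + 8.24 = 210.97 million.
Not in labor force = 66.25 + 22.74 + 9.57 = 98.56 million (those not working and not actively searching are outside the labor force).
Civilian working-age population = 210.97 + 98.56 = 309.53 million.
Unemployment rate = 8.24 / 210.97 = 3.91%.
Labor force participation rate = 210.97 / 309.53 = 68.16%.

Unemployment rate ≈ 3.91%; labor force participation rate ≈ 68.16%.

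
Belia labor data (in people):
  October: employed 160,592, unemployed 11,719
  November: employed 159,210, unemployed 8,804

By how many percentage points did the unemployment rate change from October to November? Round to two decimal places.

The unemployment rate changed by −1.56 percentage points.

October: labor force = 160,592 + 11,719 = 172,311; u = 11,719/172,311 = 6.80%.
November: labor force = 159,210 + 8,804 = 168,014; u = 8,804/168,014 = 5.24%.
Change = 5.24% − 6.80% = −1.56 pp.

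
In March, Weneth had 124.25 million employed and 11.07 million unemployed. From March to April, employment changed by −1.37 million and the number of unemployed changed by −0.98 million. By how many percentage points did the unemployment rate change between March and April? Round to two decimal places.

The unemployment rate changed by −0.59 percentage points.

March: labor force = 124.25 + 11.07 = 135.32; u = 11.07/135.32 = 8.18%.
April: labor force = 122.88 + 10.09 = 132.97; u = 10.09/132.97 = 7.59%.
Change = 7.59% − 8.18% = −0.59 pp.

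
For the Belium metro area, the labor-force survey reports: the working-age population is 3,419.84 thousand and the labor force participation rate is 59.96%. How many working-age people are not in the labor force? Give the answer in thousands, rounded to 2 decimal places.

Share not in the labor force = 1 − 0.5996 = 0.4004.
Not in labor force = 0.4004 × 3,419.84 ≈ 1,369.30 thousand.

About 1,369.30 thousand are not in the labor force.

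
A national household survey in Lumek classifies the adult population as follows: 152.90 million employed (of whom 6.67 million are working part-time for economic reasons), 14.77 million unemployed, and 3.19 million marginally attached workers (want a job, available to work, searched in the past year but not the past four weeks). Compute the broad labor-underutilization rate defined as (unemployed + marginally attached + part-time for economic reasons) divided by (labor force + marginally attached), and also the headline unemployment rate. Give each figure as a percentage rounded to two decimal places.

Broad underutilization rate ≈ 14.42%; headline unemployment rate ≈ 8.81%.

Labor force = 152.90 + 14.77 = 167.67 million.
Numerator = 14.77 + 3.19 + 6.67 = 24.63 million.
Denominator = 167.67 + 3.19 = 170.86 million.
Broad rate = 24.63 / 170.86 = 14.42%.
Headline unemployment rate = 14.77 / 167.67 = 8.81%.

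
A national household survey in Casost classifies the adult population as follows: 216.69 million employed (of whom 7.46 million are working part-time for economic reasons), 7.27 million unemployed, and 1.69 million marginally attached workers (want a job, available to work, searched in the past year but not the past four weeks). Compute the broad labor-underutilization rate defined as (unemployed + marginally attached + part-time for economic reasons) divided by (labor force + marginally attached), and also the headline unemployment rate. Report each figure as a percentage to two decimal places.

Labor force = 216.69 + 7.27 = 223.96 million.
Numerator = 7.27 + 1.69 + 7.46 = 16.42 million.
Denominator = 223.96 + 1.69 = 225.65 million.
Broad rate = 16.42 / 225.65 = 7.28%.
Headline unemployment rate = 7.27 / 223.96 = 3.25%.

Broad underutilization rate ≈ 7.28%; headline unemployment rate ≈ 3.25%.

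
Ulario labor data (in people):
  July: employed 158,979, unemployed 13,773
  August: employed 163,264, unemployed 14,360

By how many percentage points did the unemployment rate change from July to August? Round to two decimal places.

The unemployment rate changed by +0.11 percentage points.

July: labor force = 158,979 + 13,773 = 172,752; u = 13,773/172,752 = 7.97%.
August: labor force = 163,264 + 14,360 = 177,624; u = 14,360/177,624 = 8.08%.
Change = 8.08% − 7.97% = +0.11 pp.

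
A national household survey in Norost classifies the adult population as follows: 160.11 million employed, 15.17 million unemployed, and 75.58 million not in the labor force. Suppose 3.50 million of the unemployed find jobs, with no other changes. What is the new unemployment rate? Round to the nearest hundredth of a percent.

Initially, labor force = 160.11 + 15.17 = 175.28 million, so u = 15.17/175.28 = 8.65%.
After the change, unemployed falls and employed rises by 3.50; labor force unchanged → E = 163.61, U = 11.67, labor force = 175.28 million.
New unemployment rate = 11.67 / 175.28 = 6.66%.

New unemployment rate ≈ 6.66%.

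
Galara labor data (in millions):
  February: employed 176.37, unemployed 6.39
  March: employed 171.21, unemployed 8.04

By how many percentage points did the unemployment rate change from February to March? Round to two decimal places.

February: labor force = 176.37 + 6.39 = 182.76; u = 6.39/182.76 = 3.50%.
March: labor force = 171.21 + 8.04 = 179.25; u = 8.04/179.25 = 4.49%.
Change = 4.49% − 3.50% = +0.99 pp.

The unemployment rate changed by +0.99 percentage points.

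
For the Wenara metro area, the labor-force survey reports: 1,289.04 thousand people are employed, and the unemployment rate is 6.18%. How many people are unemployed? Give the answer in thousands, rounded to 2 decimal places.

About 84.91 thousand are unemployed.

Let U be the number unemployed. The labor force is E + U, and U/(E+U) = 0.0618.
So U = 0.0618 × 1,289.04 / (1 − 0.0618) = 79.6627 / 0.9382 ≈ 84.91 thousand.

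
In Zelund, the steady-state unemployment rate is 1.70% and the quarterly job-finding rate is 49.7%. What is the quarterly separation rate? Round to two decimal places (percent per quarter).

Separation rate ≈ 0.86% per quarter.

From u* = s/(s+f): s = u·f/(1−u).
s = 0.0170 × 49.7 / (1 − 0.0170) = 0.8449 / 0.9830 ≈ 0.86% per quarter.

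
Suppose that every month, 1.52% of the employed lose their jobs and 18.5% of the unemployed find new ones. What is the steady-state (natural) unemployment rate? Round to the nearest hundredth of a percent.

Steady-state unemployment rate ≈ 7.59%.

At steady state the flows balance: s·E = f·U, so U/(E+U) = s/(s+f).
u* = 1.52 / (1.52 + 18.5) = 1.52 / 20.02 = 7.59%.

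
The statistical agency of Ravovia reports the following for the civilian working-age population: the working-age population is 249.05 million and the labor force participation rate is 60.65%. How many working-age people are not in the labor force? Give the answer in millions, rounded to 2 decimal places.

Share not in the labor force = 1 − 0.6065 = 0.3935.
Not in labor force = 0.3935 × 249.05 ≈ 98.00 million.

About 98.00 million are not in the labor force.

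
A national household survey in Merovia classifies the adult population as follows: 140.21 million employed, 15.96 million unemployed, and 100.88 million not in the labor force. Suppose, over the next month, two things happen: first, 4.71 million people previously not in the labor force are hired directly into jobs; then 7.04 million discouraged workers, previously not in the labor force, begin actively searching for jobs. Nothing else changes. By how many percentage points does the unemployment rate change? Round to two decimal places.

The unemployment rate changes by +3.48 percentage points.

Initially, labor force = 140.21 + 15.96 = 156.17 million, so u = 15.96/156.17 = 10.22%.
After the first change, employed and labor force both rise by 4.71; unemployed unchanged → E = 144.92, U = 15.96, labor force = 160.88 million.
After the second change, unemployed and labor force both rise by 7.04 → E = 144.92, U = 23.00, labor force = 167.92 million.
New unemployment rate = 23.00 / 167.92 = 13.70%.
Change = 13.70% − 10.22% = +3.48 percentage points.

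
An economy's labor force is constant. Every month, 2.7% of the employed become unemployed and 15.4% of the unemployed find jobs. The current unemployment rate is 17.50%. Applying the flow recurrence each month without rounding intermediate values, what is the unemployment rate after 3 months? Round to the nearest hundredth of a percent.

Unemployment rate after three months ≈ 16.34%.

With a fixed labor force, u_{t+1} = u_t + s·(1−u_t) − f·u_t = u_t·(1−s−f) + s.
Here 1−s−f = 0.819 and s = 0.027.
u_1 = 0.175000 × 0.819 + 0.027 = 0.170325.
u_2 = 0.170325 × 0.819 + 0.027 = 0.166496.
u_3 = 0.166496 × 0.819 + 0.027 = 0.163360.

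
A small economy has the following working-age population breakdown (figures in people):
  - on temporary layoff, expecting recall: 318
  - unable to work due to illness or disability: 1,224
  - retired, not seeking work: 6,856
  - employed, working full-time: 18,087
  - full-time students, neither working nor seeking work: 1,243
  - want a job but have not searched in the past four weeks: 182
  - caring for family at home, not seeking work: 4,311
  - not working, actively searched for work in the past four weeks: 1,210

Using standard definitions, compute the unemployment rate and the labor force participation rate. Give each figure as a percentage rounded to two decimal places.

Unemployment rate ≈ 7.79%; labor force participation rate ≈ 58.67%.

Employed = 18,087.
Unemployed = 318 + 1,210 = 1,528 (jobless and actively searching, or on temporary layoff).
Labor force = 18,087 + 1,528 = 19,615.
Not in labor force = 1,224 + 6,856 + 1,243 + 182 + 4,311 = 13,816 (those not working and not actively searching are outside the labor force — including those who want a job but have given up searching).
Civilian working-age population = 19,615 + 13,816 = 33,431.
Unemployment rate = 1,528 / 19,615 = 7.79%.
Labor force participation rate = 19,615 / 33,431 = 58.67%.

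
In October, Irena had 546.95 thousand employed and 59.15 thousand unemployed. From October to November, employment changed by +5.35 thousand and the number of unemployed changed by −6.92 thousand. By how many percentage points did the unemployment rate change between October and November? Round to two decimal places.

The unemployment rate changed by −1.12 percentage points.

October: labor force = 546.95 + 59.15 = 606.10; u = 59.15/606.10 = 9.76%.
November: labor force = 552.30 + 52.23 = 604.53; u = 52.23/604.53 = 8.64%.
Change = 8.64% − 9.76% = −1.12 pp.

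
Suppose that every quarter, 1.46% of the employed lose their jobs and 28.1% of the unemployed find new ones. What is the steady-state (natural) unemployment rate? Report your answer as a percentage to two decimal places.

At steady state the flows balance: s·E = f·U, so U/(E+U) = s/(s+f).
u* = 1.46 / (1.46 + 28.1) = 1.46 / 29.56 = 4.94%.

Steady-state unemployment rate ≈ 4.94%.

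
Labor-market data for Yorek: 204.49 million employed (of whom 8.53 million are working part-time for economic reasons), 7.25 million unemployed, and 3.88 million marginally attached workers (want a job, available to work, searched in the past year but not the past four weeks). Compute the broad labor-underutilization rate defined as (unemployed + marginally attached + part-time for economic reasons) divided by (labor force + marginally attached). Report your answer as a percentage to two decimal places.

Labor force = 204.49 + 7.25 = 211.74 million.
Numerator = 7.25 + 3.88 + 8.53 = 19.66 million.
Denominator = 211.74 + 3.88 = 215.62 million.
Broad rate = 19.66 / 215.62 = 9.12%.

Broad underutilization rate ≈ 9.12%.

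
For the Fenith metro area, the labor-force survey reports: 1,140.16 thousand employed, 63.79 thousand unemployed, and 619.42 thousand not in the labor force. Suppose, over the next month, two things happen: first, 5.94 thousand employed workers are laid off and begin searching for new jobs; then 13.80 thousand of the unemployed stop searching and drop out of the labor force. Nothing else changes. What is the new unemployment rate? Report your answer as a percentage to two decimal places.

Initially, labor force = 1,140.16 + 63.79 = 1,203.95 thousand, so u = 63.79/1,203.95 = 5.30%.
After the first change, employed falls and unemployed rises by 5.94; labor force unchanged → E = 1,134.22, U = 69.73, labor force = 1,203.95 thousand.
After the second change, unemployed and labor force both fall by 13.80 → E = 1,134.22, U = 55.93, labor force = 1,190.15 thousand.
New unemployment rate = 55.93 / 1,190.15 = 4.70%.

New unemployment rate ≈ 4.70%.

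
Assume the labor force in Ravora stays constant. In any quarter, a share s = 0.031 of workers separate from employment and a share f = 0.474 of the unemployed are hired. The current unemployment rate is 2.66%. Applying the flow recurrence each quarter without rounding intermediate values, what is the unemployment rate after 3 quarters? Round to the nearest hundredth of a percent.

With a fixed labor force, u_{t+1} = u_t + s·(1−u_t) − f·u_t = u_t·(1−s−f) + s.
Here 1−s−f = 0.495 and s = 0.031.
u_1 = 0.026600 × 0.495 + 0.031 = 0.044167.
u_2 = 0.044167 × 0.495 + 0.031 = 0.052863.
u_3 = 0.052863 × 0.495 + 0.031 = 0.057167.

Unemployment rate after three quarters ≈ 5.72%.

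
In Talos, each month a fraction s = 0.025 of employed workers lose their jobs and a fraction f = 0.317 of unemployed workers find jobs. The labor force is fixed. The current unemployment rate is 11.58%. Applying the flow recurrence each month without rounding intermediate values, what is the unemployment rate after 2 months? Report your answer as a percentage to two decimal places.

With a fixed labor force, u_{t+1} = u_t + s·(1−u_t) − f·u_t = u_t·(1−s−f) + s.
Here 1−s−f = 0.658 and s = 0.025.
u_1 = 0.115800 × 0.658 + 0.025 = 0.101196.
u_2 = 0.101196 × 0.658 + 0.025 = 0.091587.

Unemployment rate after two months ≈ 9.16%.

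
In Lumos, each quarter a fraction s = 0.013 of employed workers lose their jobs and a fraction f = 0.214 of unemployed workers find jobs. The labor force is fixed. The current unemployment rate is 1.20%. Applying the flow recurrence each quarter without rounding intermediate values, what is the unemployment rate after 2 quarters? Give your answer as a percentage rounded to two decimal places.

With a fixed labor force, u_{t+1} = u_t + s·(1−u_t) − f·u_t = u_t·(1−s−f) + s.
Here 1−s−f = 0.773 and s = 0.013.
u_1 = 0.012000 × 0.773 + 0.013 = 0.022276.
u_2 = 0.022276 × 0.773 + 0.013 = 0.030219.

Unemployment rate after two quarters ≈ 3.02%.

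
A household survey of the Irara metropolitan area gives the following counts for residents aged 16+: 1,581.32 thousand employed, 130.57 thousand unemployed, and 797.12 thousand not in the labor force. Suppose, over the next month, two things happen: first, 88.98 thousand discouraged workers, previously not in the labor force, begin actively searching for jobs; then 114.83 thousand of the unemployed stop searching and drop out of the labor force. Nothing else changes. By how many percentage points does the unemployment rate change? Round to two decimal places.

The unemployment rate changes by −1.42 percentage points.

Initially, labor force = 1,581.32 + 130.57 = 1,711.89 thousand, so u = 130.57/1,711.89 = 7.63%.
After the first change, unemployed and labor force both rise by 88.98 → E = 1,581.32, U = 219.55, labor force = 1,800.87 thousand.
After the second change, unemployed and labor force both fall by 114.83 → E = 1,581.32, U = 104.72, labor force = 1,686.04 thousand.
New unemployment rate = 104.72 / 1,686.04 = 6.21%.
Change = 6.21% − 7.63% = −1.42 percentage points.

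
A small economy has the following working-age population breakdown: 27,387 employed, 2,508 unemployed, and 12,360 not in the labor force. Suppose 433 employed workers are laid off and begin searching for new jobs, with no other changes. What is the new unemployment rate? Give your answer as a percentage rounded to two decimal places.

Initially, labor force = 27,387 + 2,508 = 29,895, so u = 2,508/29,895 = 8.39%.
After the change, employed falls and unemployed rises by 433; labor force unchanged → E = 26,954, U = 2,941, labor force = 29,895.
New unemployment rate = 2,941 / 29,895 = 9.84%.

New unemployment rate ≈ 9.84%.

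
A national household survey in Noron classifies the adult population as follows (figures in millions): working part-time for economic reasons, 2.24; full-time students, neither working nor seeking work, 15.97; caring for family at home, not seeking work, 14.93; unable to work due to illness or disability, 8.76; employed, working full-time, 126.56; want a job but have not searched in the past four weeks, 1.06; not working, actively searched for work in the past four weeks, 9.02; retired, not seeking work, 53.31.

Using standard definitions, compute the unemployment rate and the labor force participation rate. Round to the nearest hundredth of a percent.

Employed = 2.24 + 126.56 = 128.80 million (anyone who worked, including part-time for economic reasons, counts as employed).
Unemployed = 9.02 million.
Labor force = 128.80 + 9.02 = 137.82 million.
Not in labor force = 15.97 + 14.93 + 8.76 + 1.06 + 53.31 = 94.03 million (those not working and not actively searching are outside the labor force — including those who want a job but have given up searching).
Civilian working-age population = 137.82 + 94.03 = 231.85 million.
Unemployment rate = 9.02 / 137.82 = 6.54%.
Labor force participation rate = 137.82 / 231.85 = 59.44%.

Unemployment rate ≈ 6.54%; labor force participation rate ≈ 59.44%.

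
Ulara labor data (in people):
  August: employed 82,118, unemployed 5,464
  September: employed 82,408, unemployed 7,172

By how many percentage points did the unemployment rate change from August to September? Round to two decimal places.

August: labor force = 82,118 + 5,464 = 87,582; u = 5,464/87,582 = 6.24%.
September: labor force = 82,408 + 7,172 = 89,580; u = 7,172/89,580 = 8.01%.
Change = 8.01% − 6.24% = +1.77 pp.

The unemployment rate changed by +1.77 percentage points.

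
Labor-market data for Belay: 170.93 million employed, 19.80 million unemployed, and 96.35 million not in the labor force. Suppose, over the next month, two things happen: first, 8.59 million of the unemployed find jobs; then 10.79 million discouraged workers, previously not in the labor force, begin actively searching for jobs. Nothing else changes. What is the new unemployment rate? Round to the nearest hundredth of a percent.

New unemployment rate ≈ 10.92%.

Initially, labor force = 170.93 + 19.80 = 190.73 million, so u = 19.80/190.73 = 10.38%.
After the first change, unemployed falls and employed rises by 8.59; labor force unchanged → E = 179.52, U = 11.21, labor force = 190.73 million.
After the second change, unemployed and labor force both rise by 10.79 → E = 179.52, U = 22.00, labor force = 201.52 million.
New unemployment rate = 22.00 / 201.52 = 10.92%.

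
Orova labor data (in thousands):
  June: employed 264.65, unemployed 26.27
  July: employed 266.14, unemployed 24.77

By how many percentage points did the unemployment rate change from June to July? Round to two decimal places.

The unemployment rate changed by −0.52 percentage points.

June: labor force = 264.65 + 26.27 = 290.92; u = 26.27/290.92 = 9.03%.
July: labor force = 266.14 + 24.77 = 290.91; u = 24.77/290.91 = 8.51%.
Change = 8.51% − 9.03% = −0.52 pp.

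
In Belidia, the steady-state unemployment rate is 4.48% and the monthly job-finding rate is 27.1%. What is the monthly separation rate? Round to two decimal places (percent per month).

From u* = s/(s+f): s = u·f/(1−u).
s = 0.0448 × 27.1 / (1 − 0.0448) = 1.2141 / 0.9552 ≈ 1.27% per month.

Separation rate ≈ 1.27% per month.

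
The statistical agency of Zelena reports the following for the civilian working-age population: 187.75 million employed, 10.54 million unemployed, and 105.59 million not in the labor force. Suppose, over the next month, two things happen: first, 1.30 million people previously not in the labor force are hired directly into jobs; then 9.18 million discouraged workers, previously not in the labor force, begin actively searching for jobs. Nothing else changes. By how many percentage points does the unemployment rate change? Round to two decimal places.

The unemployment rate changes by +4.13 percentage points.

Initially, labor force = 187.75 + 10.54 = 198.29 million, so u = 10.54/198.29 = 5.32%.
After the first change, employed and labor force both rise by 1.30; unemployed unchanged → E = 189.05, U = 10.54, labor force = 199.59 million.
After the second change, unemployed and labor force both rise by 9.18 → E = 189.05, U = 19.72, labor force = 208.77 million.
New unemployment rate = 19.72 / 208.77 = 9.45%.
Change = 9.45% − 5.32% = +4.13 percentage points.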